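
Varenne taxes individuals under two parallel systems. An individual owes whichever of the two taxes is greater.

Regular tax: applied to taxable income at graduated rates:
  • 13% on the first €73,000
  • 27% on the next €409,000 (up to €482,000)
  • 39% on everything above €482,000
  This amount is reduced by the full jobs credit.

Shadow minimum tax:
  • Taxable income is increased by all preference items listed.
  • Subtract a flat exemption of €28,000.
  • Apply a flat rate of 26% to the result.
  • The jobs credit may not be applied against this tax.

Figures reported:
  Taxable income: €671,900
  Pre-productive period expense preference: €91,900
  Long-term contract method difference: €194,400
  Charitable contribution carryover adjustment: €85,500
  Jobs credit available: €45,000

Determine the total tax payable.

€264,082

Shadow minimum tax:
  Adjusted income: €671,900 + €91,900 + €194,400 + €85,500 = €1,043,700
  Less exemption €28,000 → base €1,015,700
  €1,015,700 × 26% = €264,082

Regular tax:
  €73,000 × 13% = €9,490
  €409,000 × 27% = €110,430
  €189,900 × 39% = €74,061
  → €193,981
  Less jobs credit €45,000 → €148,981

€264,082 > €148,981, so the shadow minimum tax is the binding amount.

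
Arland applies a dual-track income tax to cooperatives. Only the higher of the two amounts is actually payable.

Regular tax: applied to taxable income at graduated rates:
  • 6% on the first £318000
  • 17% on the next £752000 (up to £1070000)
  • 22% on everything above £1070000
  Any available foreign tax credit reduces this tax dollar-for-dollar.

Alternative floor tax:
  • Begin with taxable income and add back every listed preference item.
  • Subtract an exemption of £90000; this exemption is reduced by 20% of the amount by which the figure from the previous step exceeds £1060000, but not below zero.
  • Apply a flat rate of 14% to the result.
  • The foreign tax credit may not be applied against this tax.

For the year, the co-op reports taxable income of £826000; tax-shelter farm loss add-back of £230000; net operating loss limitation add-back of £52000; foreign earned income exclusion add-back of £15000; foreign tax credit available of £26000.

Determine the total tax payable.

Regular tax:
  £318000 × 6% = £19080
  £508000 × 17% = £86360
  → £105440
  Less foreign tax credit £26000 → £79440

Alternative floor tax:
  Adjusted income: £826000 + £230000 + £52000 + £15000 = £1123000
  Exemption: £90000 − 20% × (£1123000 − £1060000) = £90000 − £12600 = £77400
  Base: £1123000 − £77400 = £1045600
  £1045600 × 14% = £146384

£146384 > £79440, so the alternative floor tax is the binding amount.

£146384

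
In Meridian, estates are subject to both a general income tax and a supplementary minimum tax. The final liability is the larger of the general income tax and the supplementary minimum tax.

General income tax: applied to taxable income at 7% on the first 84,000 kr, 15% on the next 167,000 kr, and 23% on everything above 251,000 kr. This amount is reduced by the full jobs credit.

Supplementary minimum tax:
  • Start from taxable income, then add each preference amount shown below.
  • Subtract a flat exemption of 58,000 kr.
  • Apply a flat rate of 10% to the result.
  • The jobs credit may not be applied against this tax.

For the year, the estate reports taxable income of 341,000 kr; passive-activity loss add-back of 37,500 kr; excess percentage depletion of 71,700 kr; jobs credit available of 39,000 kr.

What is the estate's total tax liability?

39,220 kr

Supplementary minimum tax:
  Adjusted income: 341,000 kr + 37,500 kr + 71,700 kr = 450,200 kr
  Less exemption 58,000 kr → base 392,200 kr
  392,200 kr × 10% = 39,220 kr

General income tax:
  84,000 kr × 7% = 5,880 kr
  167,000 kr × 15% = 25,050 kr
  90,000 kr × 23% = 20,700 kr
  → 51,630 kr
  Less jobs credit 39,000 kr → 12,630 kr

39,220 kr > 12,630 kr, so the supplementary minimum tax is the binding amount.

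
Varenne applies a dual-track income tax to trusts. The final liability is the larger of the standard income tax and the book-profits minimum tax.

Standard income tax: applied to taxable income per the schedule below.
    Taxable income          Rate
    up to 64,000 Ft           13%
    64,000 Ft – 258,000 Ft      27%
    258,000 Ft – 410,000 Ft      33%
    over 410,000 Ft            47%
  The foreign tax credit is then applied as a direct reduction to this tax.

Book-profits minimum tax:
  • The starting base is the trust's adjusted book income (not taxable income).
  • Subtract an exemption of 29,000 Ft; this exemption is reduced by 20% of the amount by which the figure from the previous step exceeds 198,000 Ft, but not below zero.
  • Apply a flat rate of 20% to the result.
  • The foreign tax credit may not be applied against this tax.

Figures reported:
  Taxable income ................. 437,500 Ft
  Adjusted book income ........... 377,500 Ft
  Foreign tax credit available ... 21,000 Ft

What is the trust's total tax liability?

102,785 Ft

Book-profits minimum tax:
  Base (adjusted book income): 377,500 Ft
  Exemption: 20% × (377,500 Ft − 198,000 Ft) = 35,900 Ft ≥ 29,000 Ft, so the exemption is fully phased out
  Base: 377,500 Ft − 0 Ft = 377,500 Ft
  377,500 Ft × 20% = 75,500 Ft

Standard income tax:
  64,000 Ft × 13% = 8,320 Ft
  194,000 Ft × 27% = 52,380 Ft
  152,000 Ft × 33% = 50,160 Ft
  27,500 Ft × 47% = 12,925 Ft
  → 123,785 Ft
  Less foreign tax credit 21,000 Ft → 102,785 Ft

102,785 Ft > 75,500 Ft, so the standard income tax governs.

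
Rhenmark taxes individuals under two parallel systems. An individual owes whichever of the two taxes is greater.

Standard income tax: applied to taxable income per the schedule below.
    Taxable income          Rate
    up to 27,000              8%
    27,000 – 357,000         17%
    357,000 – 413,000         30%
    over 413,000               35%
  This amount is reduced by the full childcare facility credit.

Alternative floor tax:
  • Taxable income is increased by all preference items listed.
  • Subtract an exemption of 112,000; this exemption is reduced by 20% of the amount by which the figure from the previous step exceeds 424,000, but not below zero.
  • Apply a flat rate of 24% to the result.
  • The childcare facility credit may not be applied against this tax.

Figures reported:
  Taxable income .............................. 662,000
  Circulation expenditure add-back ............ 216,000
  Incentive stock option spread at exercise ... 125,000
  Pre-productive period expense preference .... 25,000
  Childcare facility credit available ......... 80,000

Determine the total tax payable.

Standard income tax:
  27,000 × 8% = 2,160
  330,000 × 17% = 56,100
  56,000 × 30% = 16,800
  249,000 × 35% = 87,150
  → 162,210
  Less childcare facility credit 80,000 → 82,210

Alternative floor tax:
  Adjusted income: 662,000 + 216,000 + 125,000 + 25,000 = 1,028,000
  Exemption: 20% × (1,028,000 − 424,000) = 120,800 ≥ 112,000, so the exemption is fully phased out
  Base: 1,028,000 − 0 = 1,028,000
  1,028,000 × 24% = 246,720

246,720 > 82,210, so the alternative floor tax is the binding amount.

246,720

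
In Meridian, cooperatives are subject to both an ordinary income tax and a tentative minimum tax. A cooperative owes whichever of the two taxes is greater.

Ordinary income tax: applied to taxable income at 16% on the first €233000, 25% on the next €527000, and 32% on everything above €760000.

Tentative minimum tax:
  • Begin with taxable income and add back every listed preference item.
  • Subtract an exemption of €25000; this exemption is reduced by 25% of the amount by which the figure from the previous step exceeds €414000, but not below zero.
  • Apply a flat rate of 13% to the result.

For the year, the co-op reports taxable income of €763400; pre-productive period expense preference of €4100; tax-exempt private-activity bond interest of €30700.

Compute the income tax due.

Tentative minimum tax:
  Adjusted income: €763400 + €4100 + €30700 = €798200
  Exemption: 25% × (€798200 − €414000) = €96050 ≥ €25000, so the exemption is fully phased out
  Base: €798200 − €0 = €798200
  €798200 × 13% = €103766

Ordinary income tax:
  €233000 × 16% = €37280
  €527000 × 25% = €131750
  €3400 × 32% = €1088
  → €170118

€170118 > €103766, so the ordinary income tax governs.

€170118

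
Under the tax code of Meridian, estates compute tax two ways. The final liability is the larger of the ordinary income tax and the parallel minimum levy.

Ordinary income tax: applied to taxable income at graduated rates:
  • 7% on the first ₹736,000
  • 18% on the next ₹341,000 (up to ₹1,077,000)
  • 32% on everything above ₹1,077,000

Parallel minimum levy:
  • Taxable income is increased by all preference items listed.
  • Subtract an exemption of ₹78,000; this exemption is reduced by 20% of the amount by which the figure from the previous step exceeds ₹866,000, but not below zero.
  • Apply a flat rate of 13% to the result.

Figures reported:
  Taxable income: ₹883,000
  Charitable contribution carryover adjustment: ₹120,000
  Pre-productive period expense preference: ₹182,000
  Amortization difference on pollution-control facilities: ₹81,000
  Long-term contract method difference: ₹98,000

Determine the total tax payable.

₹177,320

Ordinary income tax:
  ₹736,000 × 7% = ₹51,520
  ₹147,000 × 18% = ₹26,460
  → ₹77,980

Parallel minimum levy:
  Adjusted income: ₹883,000 + ₹120,000 + ₹182,000 + ₹81,000 + ₹98,000 = ₹1,364,000
  Exemption: 20% × (₹1,364,000 − ₹866,000) = ₹99,600 ≥ ₹78,000, so the exemption is fully phased out
  Base: ₹1,364,000 − ₹0 = ₹1,364,000
  ₹1,364,000 × 13% = ₹177,320

₹177,320 > ₹77,980, so the parallel minimum levy is the binding amount.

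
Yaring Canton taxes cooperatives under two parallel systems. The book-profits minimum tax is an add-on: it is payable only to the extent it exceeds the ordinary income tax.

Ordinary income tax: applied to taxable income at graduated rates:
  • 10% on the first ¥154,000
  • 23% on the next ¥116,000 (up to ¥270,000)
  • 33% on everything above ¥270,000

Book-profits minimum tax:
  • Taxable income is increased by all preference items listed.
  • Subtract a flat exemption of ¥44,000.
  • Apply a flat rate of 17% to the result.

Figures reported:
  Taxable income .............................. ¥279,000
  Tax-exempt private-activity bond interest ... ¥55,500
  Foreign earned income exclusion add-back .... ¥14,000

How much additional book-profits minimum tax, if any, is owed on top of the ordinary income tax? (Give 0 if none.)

¥6,715

Book-profits minimum tax:
  Adjusted income: ¥279,000 + ¥55,500 + ¥14,000 = ¥348,500
  Less exemption ¥44,000 → base ¥304,500
  ¥304,500 × 17% = ¥51,765

Ordinary income tax:
  ¥154,000 × 10% = ¥15,400
  ¥116,000 × 23% = ¥26,680
  ¥9,000 × 33% = ¥2,970
  → ¥45,050

Excess of book-profits minimum tax over ordinary income tax: ¥51,765 − ¥45,050 = ¥6,715.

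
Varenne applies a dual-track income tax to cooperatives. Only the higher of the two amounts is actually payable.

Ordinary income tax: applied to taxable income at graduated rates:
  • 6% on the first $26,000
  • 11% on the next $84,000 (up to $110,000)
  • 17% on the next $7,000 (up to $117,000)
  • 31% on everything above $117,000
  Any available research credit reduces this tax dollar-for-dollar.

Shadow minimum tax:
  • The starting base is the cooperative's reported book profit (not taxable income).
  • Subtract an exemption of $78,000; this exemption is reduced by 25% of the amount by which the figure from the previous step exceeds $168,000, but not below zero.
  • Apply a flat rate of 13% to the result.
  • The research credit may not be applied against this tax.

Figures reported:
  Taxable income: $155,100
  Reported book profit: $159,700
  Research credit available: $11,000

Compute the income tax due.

$12,801

Shadow minimum tax:
  Base (reported book profit): $159,700
  Exemption: $159,700 ≤ $168,000, so full $78,000 applies
  Base: $159,700 − $78,000 = $81,700
  $81,700 × 13% = $10,621

Ordinary income tax:
  $26,000 × 6% = $1,560
  $84,000 × 11% = $9,240
  $7,000 × 17% = $1,190
  $38,100 × 31% = $11,811
  → $23,801
  Less research credit $11,000 → $12,801

$12,801 > $10,621, so the ordinary income tax governs.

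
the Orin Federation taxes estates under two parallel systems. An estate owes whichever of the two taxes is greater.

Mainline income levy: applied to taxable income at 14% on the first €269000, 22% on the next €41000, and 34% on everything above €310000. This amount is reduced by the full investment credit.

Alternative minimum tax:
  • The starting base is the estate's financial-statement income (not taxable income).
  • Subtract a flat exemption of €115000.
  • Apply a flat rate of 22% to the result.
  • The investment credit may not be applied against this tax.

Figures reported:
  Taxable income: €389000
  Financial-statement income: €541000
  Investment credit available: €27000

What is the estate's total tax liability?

Mainline income levy:
  €269000 × 14% = €37660
  €41000 × 22% = €9020
  €79000 × 34% = €26860
  → €73540
  Less investment credit €27000 → €46540

Alternative minimum tax:
  Base (financial-statement income): €541000
  Less exemption €115000 → base €426000
  €426000 × 22% = €93720

€93720 > €46540, so the alternative minimum tax is the binding amount.

€93720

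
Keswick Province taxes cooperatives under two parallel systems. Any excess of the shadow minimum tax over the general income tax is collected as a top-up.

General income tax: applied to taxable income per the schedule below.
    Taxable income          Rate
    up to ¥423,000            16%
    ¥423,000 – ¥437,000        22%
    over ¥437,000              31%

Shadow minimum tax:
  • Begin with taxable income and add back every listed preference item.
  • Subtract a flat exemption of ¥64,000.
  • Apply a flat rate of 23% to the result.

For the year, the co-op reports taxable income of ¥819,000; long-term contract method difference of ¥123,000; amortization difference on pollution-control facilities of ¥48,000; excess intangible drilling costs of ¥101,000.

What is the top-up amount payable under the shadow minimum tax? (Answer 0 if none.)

Shadow minimum tax:
  Adjusted income: ¥819,000 + ¥123,000 + ¥48,000 + ¥101,000 = ¥1,091,000
  Less exemption ¥64,000 → base ¥1,027,000
  ¥1,027,000 × 23% = ¥236,210

General income tax:
  ¥423,000 × 16% = ¥67,680
  ¥14,000 × 22% = ¥3,080
  ¥382,000 × 31% = ¥118,420
  → ¥189,180

Excess of shadow minimum tax over general income tax: ¥236,210 − ¥189,180 = ¥47,030.

¥47,030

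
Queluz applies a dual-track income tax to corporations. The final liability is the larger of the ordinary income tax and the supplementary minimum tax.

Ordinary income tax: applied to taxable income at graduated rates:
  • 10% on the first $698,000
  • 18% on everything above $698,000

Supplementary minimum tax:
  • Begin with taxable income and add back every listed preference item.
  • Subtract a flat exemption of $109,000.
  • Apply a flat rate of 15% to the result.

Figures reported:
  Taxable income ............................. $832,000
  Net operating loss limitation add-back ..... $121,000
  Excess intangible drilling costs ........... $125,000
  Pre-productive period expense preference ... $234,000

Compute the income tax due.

$180,450

Supplementary minimum tax:
  Adjusted income: $832,000 + $121,000 + $125,000 + $234,000 = $1,312,000
  Less exemption $109,000 → base $1,203,000
  $1,203,000 × 15% = $180,450

Ordinary income tax:
  $698,000 × 10% = $69,800
  $134,000 × 18% = $24,120
  → $93,920

$180,450 > $93,920, so the supplementary minimum tax is the binding amount.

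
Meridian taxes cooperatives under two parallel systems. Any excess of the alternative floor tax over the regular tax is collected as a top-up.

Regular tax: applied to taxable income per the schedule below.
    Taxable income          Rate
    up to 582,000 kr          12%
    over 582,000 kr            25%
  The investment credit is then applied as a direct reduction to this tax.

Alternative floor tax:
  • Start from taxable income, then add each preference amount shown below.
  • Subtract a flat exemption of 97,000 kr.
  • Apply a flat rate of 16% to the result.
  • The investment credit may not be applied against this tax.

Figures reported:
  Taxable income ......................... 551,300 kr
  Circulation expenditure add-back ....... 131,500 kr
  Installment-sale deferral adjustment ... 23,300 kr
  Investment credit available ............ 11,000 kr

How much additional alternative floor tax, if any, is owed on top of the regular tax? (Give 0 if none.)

42,300 kr

Regular tax:
  551,300 kr × 12% = 66,156 kr
  Less investment credit 11,000 kr → 55,156 kr

Alternative floor tax:
  Adjusted income: 551,300 kr + 131,500 kr + 23,300 kr = 706,100 kr
  Less exemption 97,000 kr → base 609,100 kr
  609,100 kr × 16% = 97,456 kr

Excess of alternative floor tax over regular tax: 97,456 kr − 55,156 kr = 42,300 kr.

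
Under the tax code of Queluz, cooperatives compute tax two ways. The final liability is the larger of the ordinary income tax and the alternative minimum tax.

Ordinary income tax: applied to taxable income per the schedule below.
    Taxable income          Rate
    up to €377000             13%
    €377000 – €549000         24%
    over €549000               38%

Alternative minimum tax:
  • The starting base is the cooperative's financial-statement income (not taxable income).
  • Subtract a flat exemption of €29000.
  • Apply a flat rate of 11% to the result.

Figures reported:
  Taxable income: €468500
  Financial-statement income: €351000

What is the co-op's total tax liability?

Ordinary income tax:
  €377000 × 13% = €49010
  €91500 × 24% = €21960
  → €70970

Alternative minimum tax:
  Base (financial-statement income): €351000
  Less exemption €29000 → base €322000
  €322000 × 11% = €35420

€70970 > €35420, so the ordinary income tax governs.

€70970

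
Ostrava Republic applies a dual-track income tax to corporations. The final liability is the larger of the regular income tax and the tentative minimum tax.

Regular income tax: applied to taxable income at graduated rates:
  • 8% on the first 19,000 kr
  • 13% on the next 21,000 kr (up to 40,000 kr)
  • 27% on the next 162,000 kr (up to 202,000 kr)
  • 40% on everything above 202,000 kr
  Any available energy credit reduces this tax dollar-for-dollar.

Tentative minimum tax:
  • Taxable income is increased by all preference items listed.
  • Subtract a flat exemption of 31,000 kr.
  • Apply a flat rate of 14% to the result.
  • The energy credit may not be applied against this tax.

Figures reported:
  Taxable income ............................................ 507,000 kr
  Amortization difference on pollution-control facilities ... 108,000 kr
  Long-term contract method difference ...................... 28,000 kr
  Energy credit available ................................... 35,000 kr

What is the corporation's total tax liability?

134,990 kr

Regular income tax:
  19,000 kr × 8% = 1,520 kr
  21,000 kr × 13% = 2,730 kr
  162,000 kr × 27% = 43,740 kr
  305,000 kr × 40% = 122,000 kr
  → 169,990 kr
  Less energy credit 35,000 kr → 134,990 kr

Tentative minimum tax:
  Adjusted income: 507,000 kr + 108,000 kr + 28,000 kr = 643,000 kr
  Less exemption 31,000 kr → base 612,000 kr
  612,000 kr × 14% = 85,680 kr

134,990 kr > 85,680 kr, so the regular income tax governs.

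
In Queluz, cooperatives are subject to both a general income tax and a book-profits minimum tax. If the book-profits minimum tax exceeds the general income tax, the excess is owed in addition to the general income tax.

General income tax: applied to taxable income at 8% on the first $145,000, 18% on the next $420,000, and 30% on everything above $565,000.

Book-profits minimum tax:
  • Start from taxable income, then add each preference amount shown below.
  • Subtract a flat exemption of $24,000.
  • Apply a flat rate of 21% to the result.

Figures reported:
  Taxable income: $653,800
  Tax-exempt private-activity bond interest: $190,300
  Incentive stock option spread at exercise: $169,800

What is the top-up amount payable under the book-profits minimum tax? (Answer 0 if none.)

$94,039

General income tax:
  $145,000 × 8% = $11,600
  $420,000 × 18% = $75,600
  $88,800 × 30% = $26,640
  → $113,840

Book-profits minimum tax:
  Adjusted income: $653,800 + $190,300 + $169,800 = $1,013,900
  Less exemption $24,000 → base $989,900
  $989,900 × 21% = $207,879

Excess of book-profits minimum tax over general income tax: $207,879 − $113,840 = $94,039.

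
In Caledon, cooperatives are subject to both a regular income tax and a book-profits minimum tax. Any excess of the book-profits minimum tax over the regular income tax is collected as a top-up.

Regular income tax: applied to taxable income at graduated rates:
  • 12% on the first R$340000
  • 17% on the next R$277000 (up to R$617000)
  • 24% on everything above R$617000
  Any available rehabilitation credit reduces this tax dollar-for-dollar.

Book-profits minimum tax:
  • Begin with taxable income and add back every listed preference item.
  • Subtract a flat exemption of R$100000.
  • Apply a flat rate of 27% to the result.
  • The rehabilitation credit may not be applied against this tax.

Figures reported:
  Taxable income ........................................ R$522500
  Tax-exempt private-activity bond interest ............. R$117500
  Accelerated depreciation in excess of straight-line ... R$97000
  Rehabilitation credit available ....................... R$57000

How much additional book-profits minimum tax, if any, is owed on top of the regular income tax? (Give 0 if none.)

R$157165

Book-profits minimum tax:
  Adjusted income: R$522500 + R$117500 + R$97000 = R$737000
  Less exemption R$100000 → base R$637000
  R$637000 × 27% = R$171990

Regular income tax:
  R$340000 × 12% = R$40800
  R$182500 × 17% = R$31025
  → R$71825
  Less rehabilitation credit R$57000 → R$14825

Excess of book-profits minimum tax over regular income tax: R$171990 − R$14825 = R$157165.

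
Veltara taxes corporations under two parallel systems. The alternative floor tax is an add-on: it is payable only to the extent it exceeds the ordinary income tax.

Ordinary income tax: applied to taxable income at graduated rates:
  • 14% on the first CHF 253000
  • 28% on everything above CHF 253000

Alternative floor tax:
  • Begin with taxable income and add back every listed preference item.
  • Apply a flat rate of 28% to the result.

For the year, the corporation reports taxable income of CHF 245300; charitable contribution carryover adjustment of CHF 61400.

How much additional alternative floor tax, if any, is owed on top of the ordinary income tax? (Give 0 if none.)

Ordinary income tax:
  CHF 245300 × 14% = CHF 34342

Alternative floor tax:
  Adjusted income: CHF 245300 + CHF 61400 = CHF 306700
  CHF 306700 × 28% = CHF 85876

Excess of alternative floor tax over ordinary income tax: CHF 85876 − CHF 34342 = CHF 51534.

CHF 51534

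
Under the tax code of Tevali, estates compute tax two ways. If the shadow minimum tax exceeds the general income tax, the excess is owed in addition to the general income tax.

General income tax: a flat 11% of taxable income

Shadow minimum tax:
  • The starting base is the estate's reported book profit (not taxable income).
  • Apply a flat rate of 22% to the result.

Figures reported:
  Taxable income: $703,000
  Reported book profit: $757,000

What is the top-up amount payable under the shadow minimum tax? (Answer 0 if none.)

Shadow minimum tax:
  Base (reported book profit): $757,000
  $757,000 × 22% = $166,540

General income tax:
  $703,000 × 11% = $77,330

Excess of shadow minimum tax over general income tax: $166,540 − $77,330 = $89,210.

$89,210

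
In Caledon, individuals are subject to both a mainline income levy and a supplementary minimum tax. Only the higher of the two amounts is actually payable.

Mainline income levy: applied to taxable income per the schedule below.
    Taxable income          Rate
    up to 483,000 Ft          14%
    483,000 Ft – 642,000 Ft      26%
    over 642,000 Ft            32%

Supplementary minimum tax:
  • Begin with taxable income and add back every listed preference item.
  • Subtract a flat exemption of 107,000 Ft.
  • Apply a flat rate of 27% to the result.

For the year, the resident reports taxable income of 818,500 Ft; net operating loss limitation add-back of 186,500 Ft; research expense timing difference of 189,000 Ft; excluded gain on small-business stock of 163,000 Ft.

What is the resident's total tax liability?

Supplementary minimum tax:
  Adjusted income: 818,500 Ft + 186,500 Ft + 189,000 Ft + 163,000 Ft = 1,357,000 Ft
  Less exemption 107,000 Ft → base 1,250,000 Ft
  1,250,000 Ft × 27% = 337,500 Ft

Mainline income levy:
  483,000 Ft × 14% = 67,620 Ft
  159,000 Ft × 26% = 41,340 Ft
  176,500 Ft × 32% = 56,480 Ft
  → 165,440 Ft

337,500 Ft > 165,440 Ft, so the supplementary minimum tax is the binding amount.

337,500 Ft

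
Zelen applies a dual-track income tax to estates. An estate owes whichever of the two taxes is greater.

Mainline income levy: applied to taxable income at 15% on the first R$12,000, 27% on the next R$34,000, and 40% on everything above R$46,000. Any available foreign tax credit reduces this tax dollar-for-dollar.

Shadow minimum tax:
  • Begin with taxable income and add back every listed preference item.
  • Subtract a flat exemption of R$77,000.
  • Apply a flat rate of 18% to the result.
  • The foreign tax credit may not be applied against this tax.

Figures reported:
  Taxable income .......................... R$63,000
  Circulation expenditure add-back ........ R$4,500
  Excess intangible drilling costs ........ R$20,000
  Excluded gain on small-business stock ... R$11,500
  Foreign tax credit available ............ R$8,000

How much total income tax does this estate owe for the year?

R$9,780

Mainline income levy:
  R$12,000 × 15% = R$1,800
  R$34,000 × 27% = R$9,180
  R$17,000 × 40% = R$6,800
  → R$17,780
  Less foreign tax credit R$8,000 → R$9,780

Shadow minimum tax:
  Adjusted income: R$63,000 + R$4,500 + R$20,000 + R$11,500 = R$99,000
  Less exemption R$77,000 → base R$22,000
  R$22,000 × 18% = R$3,960

R$9,780 > R$3,960, so the mainline income levy governs.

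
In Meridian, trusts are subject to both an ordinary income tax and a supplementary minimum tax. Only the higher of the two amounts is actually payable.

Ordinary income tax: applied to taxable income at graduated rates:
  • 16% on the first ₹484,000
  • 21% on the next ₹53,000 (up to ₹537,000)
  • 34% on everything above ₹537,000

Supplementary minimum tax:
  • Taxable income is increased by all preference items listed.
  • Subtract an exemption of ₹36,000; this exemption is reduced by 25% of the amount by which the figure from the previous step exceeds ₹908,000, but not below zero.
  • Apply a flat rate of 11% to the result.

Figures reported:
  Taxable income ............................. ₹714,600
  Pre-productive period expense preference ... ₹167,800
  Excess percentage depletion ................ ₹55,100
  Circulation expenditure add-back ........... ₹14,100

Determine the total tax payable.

Supplementary minimum tax:
  Adjusted income: ₹714,600 + ₹167,800 + ₹55,100 + ₹14,100 = ₹951,600
  Exemption: ₹36,000 − 25% × (₹951,600 − ₹908,000) = ₹36,000 − ₹10,900 = ₹25,100
  Base: ₹951,600 − ₹25,100 = ₹926,500
  ₹926,500 × 11% = ₹101,915

Ordinary income tax:
  ₹484,000 × 16% = ₹77,440
  ₹53,000 × 21% = ₹11,130
  ₹177,600 × 34% = ₹60,384
  → ₹148,954

₹148,954 > ₹101,915, so the ordinary income tax governs.

₹148,954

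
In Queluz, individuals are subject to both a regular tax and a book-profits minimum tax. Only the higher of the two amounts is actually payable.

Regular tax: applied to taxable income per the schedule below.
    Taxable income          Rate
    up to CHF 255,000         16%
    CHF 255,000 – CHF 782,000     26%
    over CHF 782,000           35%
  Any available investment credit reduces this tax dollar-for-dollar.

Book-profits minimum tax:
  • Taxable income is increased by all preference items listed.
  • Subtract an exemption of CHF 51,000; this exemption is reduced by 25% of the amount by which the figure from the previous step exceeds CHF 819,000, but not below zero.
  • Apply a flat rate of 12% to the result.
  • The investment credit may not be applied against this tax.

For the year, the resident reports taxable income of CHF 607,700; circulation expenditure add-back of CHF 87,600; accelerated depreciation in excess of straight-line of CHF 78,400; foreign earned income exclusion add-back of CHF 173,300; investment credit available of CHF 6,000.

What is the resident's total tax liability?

Book-profits minimum tax:
  Adjusted income: CHF 607,700 + CHF 87,600 + CHF 78,400 + CHF 173,300 = CHF 947,000
  Exemption: CHF 51,000 − 25% × (CHF 947,000 − CHF 819,000) = CHF 51,000 − CHF 32,000 = CHF 19,000
  Base: CHF 947,000 − CHF 19,000 = CHF 928,000
  CHF 928,000 × 12% = CHF 111,360

Regular tax:
  CHF 255,000 × 16% = CHF 40,800
  CHF 352,700 × 26% = CHF 91,702
  → CHF 132,502
  Less investment credit CHF 6,000 → CHF 126,502

CHF 126,502 > CHF 111,360, so the regular tax governs.

CHF 126,502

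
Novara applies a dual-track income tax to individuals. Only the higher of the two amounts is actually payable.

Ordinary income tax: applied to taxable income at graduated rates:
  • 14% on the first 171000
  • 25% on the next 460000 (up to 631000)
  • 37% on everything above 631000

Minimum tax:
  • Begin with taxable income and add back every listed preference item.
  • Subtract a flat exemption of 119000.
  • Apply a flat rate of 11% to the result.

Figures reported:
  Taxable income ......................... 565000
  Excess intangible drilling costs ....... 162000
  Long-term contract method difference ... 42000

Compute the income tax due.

122440

Ordinary income tax:
  171000 × 14% = 23940
  394000 × 25% = 98500
  → 122440

Minimum tax:
  Adjusted income: 565000 + 162000 + 42000 = 769000
  Less exemption 119000 → base 650000
  650000 × 11% = 71500

122440 > 71500, so the ordinary income tax governs.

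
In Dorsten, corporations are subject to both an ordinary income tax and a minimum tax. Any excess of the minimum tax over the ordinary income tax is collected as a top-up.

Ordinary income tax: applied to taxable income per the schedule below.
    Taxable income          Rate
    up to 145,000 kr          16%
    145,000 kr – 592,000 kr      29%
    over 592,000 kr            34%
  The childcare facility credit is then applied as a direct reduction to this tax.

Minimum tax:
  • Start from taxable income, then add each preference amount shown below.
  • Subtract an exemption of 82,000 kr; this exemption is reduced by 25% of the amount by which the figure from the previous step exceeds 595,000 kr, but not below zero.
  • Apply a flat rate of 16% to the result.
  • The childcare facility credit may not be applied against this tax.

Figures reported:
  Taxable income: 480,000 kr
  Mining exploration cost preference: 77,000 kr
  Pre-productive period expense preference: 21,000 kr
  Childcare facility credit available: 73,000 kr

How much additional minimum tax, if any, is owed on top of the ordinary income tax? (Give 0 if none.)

32,010 kr

Minimum tax:
  Adjusted income: 480,000 kr + 77,000 kr + 21,000 kr = 578,000 kr
  Exemption: 578,000 kr ≤ 595,000 kr, so full 82,000 kr applies
  Base: 578,000 kr − 82,000 kr = 496,000 kr
  496,000 kr × 16% = 79,360 kr

Ordinary income tax:
  145,000 kr × 16% = 23,200 kr
  335,000 kr × 29% = 97,150 kr
  → 120,350 kr
  Less childcare facility credit 73,000 kr → 47,350 kr

Excess of minimum tax over ordinary income tax: 79,360 kr − 47,350 kr = 32,010 kr.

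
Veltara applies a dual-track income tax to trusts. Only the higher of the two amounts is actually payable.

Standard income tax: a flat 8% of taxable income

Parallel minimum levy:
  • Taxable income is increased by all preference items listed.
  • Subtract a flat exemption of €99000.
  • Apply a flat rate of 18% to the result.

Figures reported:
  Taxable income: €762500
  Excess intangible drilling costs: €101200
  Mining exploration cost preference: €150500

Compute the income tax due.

Standard income tax:
  €762500 × 8% = €61000

Parallel minimum levy:
  Adjusted income: €762500 + €101200 + €150500 = €1014200
  Less exemption €99000 → base €915200
  €915200 × 18% = €164736

€164736 > €61000, so the parallel minimum levy is the binding amount.

€164736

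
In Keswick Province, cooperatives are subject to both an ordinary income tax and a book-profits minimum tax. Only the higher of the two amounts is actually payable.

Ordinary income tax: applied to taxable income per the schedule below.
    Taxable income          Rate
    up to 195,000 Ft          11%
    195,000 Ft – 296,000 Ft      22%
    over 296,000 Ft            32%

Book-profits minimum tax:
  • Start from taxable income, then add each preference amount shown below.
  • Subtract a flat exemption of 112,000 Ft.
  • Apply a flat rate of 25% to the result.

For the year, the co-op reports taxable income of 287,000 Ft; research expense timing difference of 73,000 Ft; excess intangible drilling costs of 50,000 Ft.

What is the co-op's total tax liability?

74,500 Ft

Ordinary income tax:
  195,000 Ft × 11% = 21,450 Ft
  92,000 Ft × 22% = 20,240 Ft
  → 41,690 Ft

Book-profits minimum tax:
  Adjusted income: 287,000 Ft + 73,000 Ft + 50,000 Ft = 410,000 Ft
  Less exemption 112,000 Ft → base 298,000 Ft
  298,000 Ft × 25% = 74,500 Ft

74,500 Ft > 41,690 Ft, so the book-profits minimum tax is the binding amount.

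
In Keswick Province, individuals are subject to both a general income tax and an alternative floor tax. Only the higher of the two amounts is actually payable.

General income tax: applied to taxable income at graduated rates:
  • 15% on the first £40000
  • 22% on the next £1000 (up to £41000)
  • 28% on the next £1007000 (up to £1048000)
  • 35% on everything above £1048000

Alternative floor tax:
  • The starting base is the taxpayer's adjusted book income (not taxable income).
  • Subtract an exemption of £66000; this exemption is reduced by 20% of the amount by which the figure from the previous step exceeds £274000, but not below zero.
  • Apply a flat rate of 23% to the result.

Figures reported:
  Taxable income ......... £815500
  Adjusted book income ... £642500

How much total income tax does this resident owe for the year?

£223080

Alternative floor tax:
  Base (adjusted book income): £642500
  Exemption: 20% × (£642500 − £274000) = £73700 ≥ £66000, so the exemption is fully phased out
  Base: £642500 − £0 = £642500
  £642500 × 23% = £147775

General income tax:
  £40000 × 15% = £6000
  £1000 × 22% = £220
  £774500 × 28% = £216860
  → £223080

£223080 > £147775, so the general income tax governs.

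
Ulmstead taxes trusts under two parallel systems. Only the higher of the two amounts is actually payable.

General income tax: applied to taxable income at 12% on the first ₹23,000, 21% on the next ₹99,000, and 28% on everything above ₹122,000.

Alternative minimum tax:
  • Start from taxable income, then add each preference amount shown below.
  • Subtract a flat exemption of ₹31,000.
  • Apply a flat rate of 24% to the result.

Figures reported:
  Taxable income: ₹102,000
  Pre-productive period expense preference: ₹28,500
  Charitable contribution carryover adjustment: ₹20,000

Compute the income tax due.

₹28,680

Alternative minimum tax:
  Adjusted income: ₹102,000 + ₹28,500 + ₹20,000 = ₹150,500
  Less exemption ₹31,000 → base ₹119,500
  ₹119,500 × 24% = ₹28,680

General income tax:
  ₹23,000 × 12% = ₹2,760
  ₹79,000 × 21% = ₹16,590
  → ₹19,350

₹28,680 > ₹19,350, so the alternative minimum tax is the binding amount.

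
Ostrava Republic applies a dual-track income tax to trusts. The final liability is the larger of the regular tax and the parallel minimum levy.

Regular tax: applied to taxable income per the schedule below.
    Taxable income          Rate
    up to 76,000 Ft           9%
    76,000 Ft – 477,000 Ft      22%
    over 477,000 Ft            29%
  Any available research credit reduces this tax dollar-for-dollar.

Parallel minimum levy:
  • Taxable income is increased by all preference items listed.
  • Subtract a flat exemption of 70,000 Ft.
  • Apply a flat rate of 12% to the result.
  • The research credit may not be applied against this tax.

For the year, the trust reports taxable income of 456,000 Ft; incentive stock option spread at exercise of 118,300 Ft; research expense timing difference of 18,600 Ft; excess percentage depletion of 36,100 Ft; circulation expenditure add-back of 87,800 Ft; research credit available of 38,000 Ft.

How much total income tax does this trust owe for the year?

77,616 Ft

Regular tax:
  76,000 Ft × 9% = 6,840 Ft
  380,000 Ft × 22% = 83,600 Ft
  → 90,440 Ft
  Less research credit 38,000 Ft → 52,440 Ft

Parallel minimum levy:
  Adjusted income: 456,000 Ft + 118,300 Ft + 18,600 Ft + 36,100 Ft + 87,800 Ft = 716,800 Ft
  Less exemption 70,000 Ft → base 646,800 Ft
  646,800 Ft × 12% = 77,616 Ft

77,616 Ft > 52,440 Ft, so the parallel minimum levy is the binding amount.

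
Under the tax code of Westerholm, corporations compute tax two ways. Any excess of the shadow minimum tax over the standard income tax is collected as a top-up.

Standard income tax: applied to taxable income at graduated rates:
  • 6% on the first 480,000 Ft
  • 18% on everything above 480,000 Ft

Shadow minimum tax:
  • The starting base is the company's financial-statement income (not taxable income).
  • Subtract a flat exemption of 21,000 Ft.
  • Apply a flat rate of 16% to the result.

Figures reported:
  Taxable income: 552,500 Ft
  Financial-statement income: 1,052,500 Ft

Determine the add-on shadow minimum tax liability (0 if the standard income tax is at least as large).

123,190 Ft

Shadow minimum tax:
  Base (financial-statement income): 1,052,500 Ft
  Less exemption 21,000 Ft → base 1,031,500 Ft
  1,031,500 Ft × 16% = 165,040 Ft

Standard income tax:
  480,000 Ft × 6% = 28,800 Ft
  72,500 Ft × 18% = 13,050 Ft
  → 41,850 Ft

Excess of shadow minimum tax over standard income tax: 165,040 Ft − 41,850 Ft = 123,190 Ft.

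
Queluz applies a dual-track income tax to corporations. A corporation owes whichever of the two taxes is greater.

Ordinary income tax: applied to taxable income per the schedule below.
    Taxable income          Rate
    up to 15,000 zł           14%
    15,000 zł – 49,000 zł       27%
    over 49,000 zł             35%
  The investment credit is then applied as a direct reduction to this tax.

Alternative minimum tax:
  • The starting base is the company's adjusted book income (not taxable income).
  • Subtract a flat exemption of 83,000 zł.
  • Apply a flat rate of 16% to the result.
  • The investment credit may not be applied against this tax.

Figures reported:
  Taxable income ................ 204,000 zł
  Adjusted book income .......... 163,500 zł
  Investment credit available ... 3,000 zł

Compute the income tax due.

62,530 zł

Alternative minimum tax:
  Base (adjusted book income): 163,500 zł
  Less exemption 83,000 zł → base 80,500 zł
  80,500 zł × 16% = 12,880 zł

Ordinary income tax:
  15,000 zł × 14% = 2,100 zł
  34,000 zł × 27% = 9,180 zł
  155,000 zł × 35% = 54,250 zł
  → 65,530 zł
  Less investment credit 3,000 zł → 62,530 zł

62,530 zł > 12,880 zł, so the ordinary income tax governs.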